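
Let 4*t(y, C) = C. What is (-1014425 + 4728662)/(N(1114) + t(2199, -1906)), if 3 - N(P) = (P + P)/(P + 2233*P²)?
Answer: -18478797068862/2355722165 ≈ -7844.2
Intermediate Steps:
t(y, C) = C/4
N(P) = 3 - 2*P/(P + 2233*P²) (N(P) = 3 - (P + P)/(P + 2233*P²) = 3 - 2*P/(P + 2233*P²))
(-1014425 + 4728662)/(N(1114) + t(2199, -1906)) = (-1014425 + 4728662)/((1 + 6699*1114)/(1 + 2233*1114) + (¼)*(-1906)) = 3714237/((1 + 7462686)/(1 + 2487562) - 953/2) = 3714237/(7462687/2487563 - 953/2) = 3714237/(-2355722165/4975126) = 3714237*(-4975126/2355722165) = -18478797068862/2355722165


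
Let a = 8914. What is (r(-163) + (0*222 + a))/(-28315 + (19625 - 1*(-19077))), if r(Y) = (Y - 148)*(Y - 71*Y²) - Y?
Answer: 586729859/10387 ≈ 56487.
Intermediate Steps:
r(Y) = -Y + (-148 + Y)*(Y - 71*Y²) (r(Y) = (-148 + Y)*(Y - 71*Y²) - Y = -Y + (-148 + Y)*(Y - 71*Y²))
(r(-163) + (0*222 + a))/(-28315 + (19625 - 1*(-19077))) = (-163*(-149 - 71*(-163)² + 10509*(-163)) + (0*222 + 8914))/(-28315 + (19625 - 1*(-19077))) = (-163*(-149 - 71*26569 - 1712967) + (0 + 8914))/(-28315 + (19625 + 19077)) = (-163*(-149 - 1886399 - 1712967) + 8914)/(-28315 + 38702) = (-163*(-3599515) + 8914)/10387 = (586720945 + 8914)*(1/10387) = 586729859*(1/10387) = 586729859/10387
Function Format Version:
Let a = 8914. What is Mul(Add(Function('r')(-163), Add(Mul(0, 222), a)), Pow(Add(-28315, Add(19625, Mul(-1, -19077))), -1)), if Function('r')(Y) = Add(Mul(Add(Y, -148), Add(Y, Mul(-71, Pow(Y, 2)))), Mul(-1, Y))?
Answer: Rational(586729859, 10387) ≈ 56487.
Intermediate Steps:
Function('r')(Y) = Add(Mul(-1, Y), Mul(Add(-148, Y), Add(Y, Mul(-71, Pow(Y, 2))))) (Function('r')(Y) = Add(Mul(Add(-148, Y), Add(Y, Mul(-71, Pow(Y, 2)))), Mul(-1, Y)) = Add(Mul(-1, Y), Mul(Add(-148, Y), Add(Y, Mul(-71, Pow(Y, 2))))))
Mul(Add(Function('r')(-163), Add(Mul(0, 222), a)), Pow(Add(-28315, Add(19625, Mul(-1, -19077))), -1)) = Mul(Add(Mul(-163, Add(-149, Mul(-71, Pow(-163, 2)), Mul(10509, -163))), Add(Mul(0, 222), 8914)), Pow(Add(-28315, Add(19625, Mul(-1, -19077))), -1)) = Mul(Add(Mul(-163, Add(-149, Mul(-71, 26569), -1712967)), Add(0, 8914)), Pow(Add(-28315, Add(19625, 19077)), -1)) = Mul(Add(Mul(-163, Add(-149, -1886399, -1712967)), 8914), Pow(Add(-28315, 38702), -1)) = Mul(Add(Mul(-163, -3599515), 8914), Pow(10387, -1)) = Mul(Add(586720945, 8914), Rational(1, 10387)) = Mul(586729859, Rational(1, 10387)) = Rational(586729859, 10387)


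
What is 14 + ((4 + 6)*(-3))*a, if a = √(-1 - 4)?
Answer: 14 - 30*I*√5 ≈ 14.0 - 67.082*I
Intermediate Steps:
a = I*√5 (a = √(-5) = I*√5 ≈ 2.2361*I)
14 + ((4 + 6)*(-3))*a = 14 + ((4 + 6)*(-3))*(I*√5) = 14 + (10*(-3))*(I*√5) = 14 - 30*I*√5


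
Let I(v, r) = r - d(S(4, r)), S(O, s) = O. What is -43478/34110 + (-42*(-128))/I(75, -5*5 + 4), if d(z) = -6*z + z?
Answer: -91709419/17055 ≈ -5377.3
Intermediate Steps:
d(z) = -5*z
I(v, r) = 20 + r (I(v, r) = r - (-5)*4 = r - 1*(-20) = r + 20 = 20 + r)
-43478/34110 + (-42*(-128))/I(75, -5*5 + 4) = -43478/34110 + (-42*(-128))/(20 + (-5*5 + 4)) = -43478*1/34110 + 5376/(20 + (-25 + 4)) = -21739/17055 + 5376/(20 - 21) = -21739/17055 + 5376/(-1) = -21739/17055 + 5376*(-1) = -21739/17055 - 5376 = -91709419/17055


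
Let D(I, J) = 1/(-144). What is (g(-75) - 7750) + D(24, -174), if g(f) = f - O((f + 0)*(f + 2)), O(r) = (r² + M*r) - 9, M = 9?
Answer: -4324711105/144 ≈ -3.0033e+7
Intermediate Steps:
O(r) = -9 + r² + 9*r (O(r) = (r² + 9*r) - 9 = -9 + r² + 9*r)
D(I, J) = -1/144
g(f) = 9 + f - f²*(2 + f)² - 9*f*(2 + f) (g(f) = f - (-9 + ((f + 0)*(f + 2))² + 9*((f + 0)*(f + 2))) = f - (-9 + (f*(2 + f))² + 9*(f*(2 + f))) = f - (-9 + f²*(2 + f)² + 9*f*(2 + f)) = f + (9 - f²*(2 + f)² - 9*f*(2 + f)) = 9 + f - f²*(2 + f)² - 9*f*(2 + f))
(g(-75) - 7750) + D(24, -174) = ((9 - 75 - 1*(-75)²*(2 - 75)² - 9*(-75)*(2 - 75)) - 7750) - 1/144 = ((9 - 75 - 1*5625*(-73)² - 9*(-75)*(-73)) - 7750) - 1/144 = ((9 - 75 - 1*5625*5329 - 49275) - 7750) - 1/144 = ((9 - 75 - 29975625 - 49275) - 7750) - 1/144 = (-30024966 - 7750) - 1/144 = -30032716 - 1/144 = -4324711105/144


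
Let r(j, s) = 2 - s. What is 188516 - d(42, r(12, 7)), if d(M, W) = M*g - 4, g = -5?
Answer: 188730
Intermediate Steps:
d(M, W) = -4 - 5*M (d(M, W) = M*(-5) - 4 = -5*M - 4 = -4 - 5*M)
188516 - d(42, r(12, 7)) = 188516 - (-4 - 5*42) = 188516 - (-4 - 210) = 188516 - 1*(-214) = 188516 + 214 = 188730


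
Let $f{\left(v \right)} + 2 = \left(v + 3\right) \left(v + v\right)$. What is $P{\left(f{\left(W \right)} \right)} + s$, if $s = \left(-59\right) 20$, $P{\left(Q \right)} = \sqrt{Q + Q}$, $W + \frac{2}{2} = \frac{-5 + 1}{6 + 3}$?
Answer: $-1180 + \frac{2 i \sqrt{263}}{9} \approx -1180.0 + 3.6038 i$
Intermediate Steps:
$W = - \frac{13}{9}$ ($W = -1 + \frac{-5 + 1}{6 + 3} = -1 - \frac{4}{9} = - \frac{13}{9} \approx -1.4444$)
$f{\left(v \right)} = -2 + 2 v \left(3 + v\right)$ ($f{\left(v \right)} = -2 + \left(v + 3\right) \left(v + v\right) = -2 + \left(3 + v\right) 2 v = -2 + 2 v \left(3 + v\right)$)
$P{\left(Q \right)} = \sqrt{2} \sqrt{Q}$ ($P{\left(Q \right)} = \sqrt{2 Q} = \sqrt{2} \sqrt{Q}$)
$s = -1180$
$P{\left(f{\left(W \right)} \right)} + s = \sqrt{2} \sqrt{-2 + 2 \left(- \frac{13}{9}\right)^{2} + 6 \left(- \frac{13}{9}\right)} - 1180 = \sqrt{2} \sqrt{-2 + 2 \cdot \frac{169}{81} - \frac{26}{3}} - 1180 = \sqrt{2} \sqrt{-2 + \frac{338}{81} - \frac{26}{3}} - 1180 = \sqrt{2} \sqrt{- \frac{526}{81}} - 1180 = \sqrt{2} \frac{i \sqrt{526}}{9} - 1180 = \frac{2 i \sqrt{263}}{9} - 1180 = -1180 + \frac{2 i \sqrt{263}}{9}$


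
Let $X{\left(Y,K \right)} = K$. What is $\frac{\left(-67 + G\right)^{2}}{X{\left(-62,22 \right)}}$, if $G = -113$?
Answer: $\frac{16200}{11} \approx 1472.7$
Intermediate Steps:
$\frac{\left(-67 + G\right)^{2}}{X{\left(-62,22 \right)}} = \frac{\left(-67 - 113\right)^{2}}{22} = \left(-180\right)^{2} \cdot \frac{1}{22} = 32400 \cdot \frac{1}{22} = \frac{16200}{11}$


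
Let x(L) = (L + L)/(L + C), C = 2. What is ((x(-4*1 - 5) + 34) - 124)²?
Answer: 374544/49 ≈ 7643.8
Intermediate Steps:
x(L) = 2*L/(2 + L) (x(L) = (L + L)/(L + 2) = (2*L)/(2 + L) = 2*L/(2 + L))
((x(-4*1 - 5) + 34) - 124)² = ((2*(-4*1 - 5)/(2 + (-4*1 - 5)) + 34) - 124)² = ((2*(-4 - 5)/(2 + (-4 - 5)) + 34) - 124)² = ((2*(-9)/(2 - 9) + 34) - 124)² = ((2*(-9)/(-7) + 34) - 124)² = ((2*(-9)*(-⅐) + 34) - 124)² = ((18/7 + 34) - 124)² = (256/7 - 124)² = (-612/7)² = 374544/49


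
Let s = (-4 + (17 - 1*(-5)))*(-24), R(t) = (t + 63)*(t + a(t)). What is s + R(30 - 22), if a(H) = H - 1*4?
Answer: 420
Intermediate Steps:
a(H) = -4 + H (a(H) = H - 4 = -4 + H)
R(t) = (-4 + 2*t)*(63 + t) (R(t) = (t + 63)*(t + (-4 + t)) = (63 + t)*(-4 + 2*t) = (-4 + 2*t)*(63 + t))
s = -432 (s = (-4 + (17 + 5))*(-24) = (-4 + 22)*(-24) = 18*(-24) = -432)
s + R(30 - 22) = -432 + (-252 + 2*(30 - 22)² + 122*(30 - 22)) = -432 + (-252 + 2*8² + 122*8) = -432 + (-252 + 2*64 + 976) = -432 + (-252 + 128 + 976) = -432 + 852 = 420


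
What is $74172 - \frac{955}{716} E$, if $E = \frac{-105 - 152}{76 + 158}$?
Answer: $\frac{12427319003}{167544} \approx 74174.0$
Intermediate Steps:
$E = - \frac{257}{234} \approx -1.0983$
$74172 - \frac{955}{716} E = 74172 - \frac{955}{716} \left(- \frac{257}{234}\right) = 74172 - - \frac{245435}{167544} = 74172 + \frac{245435}{167544} = \frac{12427319003}{167544}$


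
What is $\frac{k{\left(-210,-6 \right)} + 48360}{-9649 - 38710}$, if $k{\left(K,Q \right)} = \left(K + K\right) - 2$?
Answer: $- \frac{47938}{48359} \approx -0.99129$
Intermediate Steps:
$k{\left(K,Q \right)} = -2 + 2 K$ ($k{\left(K,Q \right)} = 2 K - 2 = -2 + 2 K$)
$\frac{k{\left(-210,-6 \right)} + 48360}{-9649 - 38710} = \frac{\left(-2 + 2 \left(-210\right)\right) + 48360}{-9649 - 38710} = \frac{\left(-2 - 420\right) + 48360}{-48359} = \left(-422 + 48360\right) \left(- \frac{1}{48359}\right) = 47938 \left(- \frac{1}{48359}\right) = - \frac{47938}{48359}$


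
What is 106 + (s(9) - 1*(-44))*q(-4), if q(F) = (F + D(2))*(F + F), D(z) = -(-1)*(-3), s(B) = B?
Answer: 3074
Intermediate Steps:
D(z) = -3 (D(z) = -1*3 = -3)
q(F) = 2*F*(-3 + F) (q(F) = (F - 3)*(F + F) = (-3 + F)*(2*F) = 2*F*(-3 + F))
106 + (s(9) - 1*(-44))*q(-4) = 106 + (9 - 1*(-44))*(2*(-4)*(-3 - 4)) = 106 + (9 + 44)*(2*(-4)*(-7)) = 106 + 53*56 = 106 + 2968 = 3074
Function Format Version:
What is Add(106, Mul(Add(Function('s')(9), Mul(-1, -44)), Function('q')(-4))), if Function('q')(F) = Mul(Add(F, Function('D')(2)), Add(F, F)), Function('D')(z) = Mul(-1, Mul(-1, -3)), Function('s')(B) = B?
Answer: 3074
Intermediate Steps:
Function('D')(z) = -3 (Function('D')(z) = Mul(-1, 3) = -3)
Function('q')(F) = Mul(2, F, Add(-3, F)) (Function('q')(F) = Mul(Add(F, -3), Add(F, F)) = Mul(Add(-3, F), Mul(2, F)) = Mul(2, F, Add(-3, F)))
Add(106, Mul(Add(Function('s')(9), Mul(-1, -44)), Function('q')(-4))) = Add(106, Mul(Add(9, Mul(-1, -44)), Mul(2, -4, Add(-3, -4)))) = Add(106, Mul(Add(9, 44), Mul(2, -4, -7))) = Add(106, Mul(53, 56)) = Add(106, 2968) = 3074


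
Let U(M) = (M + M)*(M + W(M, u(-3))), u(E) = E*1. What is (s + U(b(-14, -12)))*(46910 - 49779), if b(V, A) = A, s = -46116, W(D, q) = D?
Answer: 130654260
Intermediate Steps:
u(E) = E
U(M) = 4*M² (U(M) = (M + M)*(M + M) = (2*M)*(2*M) = 4*M²)
(s + U(b(-14, -12)))*(46910 - 49779) = (-46116 + 4*(-12)²)*(46910 - 49779) = (-46116 + 4*144)*(-2869) = (-46116 + 576)*(-2869) = -45540*(-2869) = 130654260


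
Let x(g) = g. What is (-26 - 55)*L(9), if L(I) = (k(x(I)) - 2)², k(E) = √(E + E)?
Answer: -1782 + 972*√2 ≈ -407.38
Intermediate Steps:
k(E) = √2*√E (k(E) = √(2*E) = √2*√E)
L(I) = (-2 + √2*√I)² (L(I) = (√2*√I - 2)² = (-2 + √2*√I)²)
(-26 - 55)*L(9) = (-26 - 55)*(-2 + √2*√9)² = -81*(-2 + √2*3)² = -81*(-2 + 3*√2)²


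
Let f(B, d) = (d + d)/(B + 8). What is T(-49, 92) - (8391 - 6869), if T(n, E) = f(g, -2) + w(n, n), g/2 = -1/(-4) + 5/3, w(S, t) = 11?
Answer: -107305/71 ≈ -1511.3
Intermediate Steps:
g = 23/6 (g = 2*(-1/(-4) + 5/3) = 2*(-1*(-1/4) + 5*(1/3)) = 2*(1/4 + 5/3) = 2*(23/12) = 23/6 ≈ 3.8333)
f(B, d) = 2*d/(8 + B) (f(B, d) = (2*d)/(8 + B) = 2*d/(8 + B))
T(n, E) = 757/71 (T(n, E) = 2*(-2)/(8 + 23/6) + 11 = 2*(-2)/(71/6) + 11 = 2*(-2)*(6/71) + 11 = -24/71 + 11 = 757/71)
T(-49, 92) - (8391 - 6869) = 757/71 - (8391 - 6869) = 757/71 - 1*1522 = 757/71 - 1522 = -107305/71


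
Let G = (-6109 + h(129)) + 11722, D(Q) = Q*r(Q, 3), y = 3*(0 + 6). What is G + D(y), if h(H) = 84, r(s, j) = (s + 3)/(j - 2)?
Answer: 6075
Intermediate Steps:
y = 18 (y = 3*6 = 18)
r(s, j) = (3 + s)/(-2 + j)
D(Q) = Q*(3 + Q) (D(Q) = Q*((3 + Q)/(-2 + 3)) = Q*((3 + Q)/1) = Q*(1*(3 + Q)) = Q*(3 + Q))
G = 5697 (G = (-6109 + 84) + 11722 = -6025 + 11722 = 5697)
G + D(y) = 5697 + 18*(3 + 18) = 5697 + 18*21 = 5697 + 378 = 6075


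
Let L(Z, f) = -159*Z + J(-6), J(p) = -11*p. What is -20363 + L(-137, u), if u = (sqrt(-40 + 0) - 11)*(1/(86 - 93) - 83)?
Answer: 1486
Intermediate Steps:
u = 6402/7 - 1164*I*sqrt(10)/7 (u = (sqrt(-40) - 11)*(1/(-7) - 83) = (2*I*sqrt(10) - 11)*(-1/7 - 83) = (-11 + 2*I*sqrt(10))*(-582/7) = 6402/7 - 1164*I*sqrt(10)/7 ≈ 914.57 - 525.84*I)
L(Z, f) = 66 - 159*Z (L(Z, f) = -159*Z - 11*(-6) = -159*Z + 66 = 66 - 159*Z)
-20363 + L(-137, u) = -20363 + (66 - 159*(-137)) = -20363 + (66 + 21783) = -20363 + 21849 = 1486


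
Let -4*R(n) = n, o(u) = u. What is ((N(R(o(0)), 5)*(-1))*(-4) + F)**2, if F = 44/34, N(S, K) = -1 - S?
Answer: 2116/289 ≈ 7.3218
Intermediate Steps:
R(n) = -n/4
F = 22/17 (F = 44*(1/34) = 22/17 ≈ 1.2941)
((N(R(o(0)), 5)*(-1))*(-4) + F)**2 = (((-1 - (-1)*0/4)*(-1))*(-4) + 22/17)**2 = (((-1 - 1*0)*(-1))*(-4) + 22/17)**2 = (((-1 + 0)*(-1))*(-4) + 22/17)**2 = (-1*(-1)*(-4) + 22/17)**2 = (1*(-4) + 22/17)**2 = (-4 + 22/17)**2 = (-46/17)**2 = 2116/289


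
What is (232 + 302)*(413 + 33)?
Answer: 238164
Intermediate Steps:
(232 + 302)*(413 + 33) = 534*446 = 238164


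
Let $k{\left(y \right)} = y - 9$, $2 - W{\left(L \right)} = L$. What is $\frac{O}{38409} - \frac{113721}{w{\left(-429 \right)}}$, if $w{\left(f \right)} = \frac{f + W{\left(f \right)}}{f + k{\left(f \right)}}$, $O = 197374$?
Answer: $\frac{3786978268511}{76818} \approx 4.9298 \cdot 10^{7}$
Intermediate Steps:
$W{\left(L \right)} = 2 - L$
$k{\left(y \right)} = -9 + y$
$w{\left(f \right)} = \frac{2}{-9 + 2 f}$ ($w{\left(f \right)} = \frac{f - \left(-2 + f\right)}{f + \left(-9 + f\right)} = \frac{2}{-9 + 2 f}$)
$\frac{O}{38409} - \frac{113721}{w{\left(-429 \right)}} = \frac{197374}{38409} - \frac{113721}{2 \frac{1}{-9 + 2 \left(-429\right)}} = 197374 \cdot \frac{1}{38409} - \frac{113721}{2 \frac{1}{-9 - 858}} = \frac{197374}{38409} - \frac{113721}{2 \frac{1}{-867}} = \frac{197374}{38409} - \frac{113721}{2 \left(- \frac{1}{867}\right)} = \frac{197374}{38409} - \frac{113721}{- \frac{2}{867}} = \frac{197374}{38409} - - \frac{98596107}{2} = \frac{197374}{38409} + \frac{98596107}{2} = \frac{3786978268511}{76818}$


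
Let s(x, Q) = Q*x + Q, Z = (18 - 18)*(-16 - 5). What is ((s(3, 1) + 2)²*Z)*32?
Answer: 0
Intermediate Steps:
Z = 0 (Z = 0*(-21) = 0)
s(x, Q) = Q + Q*x
((s(3, 1) + 2)²*Z)*32 = ((1*(1 + 3) + 2)²*0)*32 = ((1*4 + 2)²*0)*32 = ((4 + 2)²*0)*32 = (6²*0)*32 = (36*0)*32 = 0*32 = 0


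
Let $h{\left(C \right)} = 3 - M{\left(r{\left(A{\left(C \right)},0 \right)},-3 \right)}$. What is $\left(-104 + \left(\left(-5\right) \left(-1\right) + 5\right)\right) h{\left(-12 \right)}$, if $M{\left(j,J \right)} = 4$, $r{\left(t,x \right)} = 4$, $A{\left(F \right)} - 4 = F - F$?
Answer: $94$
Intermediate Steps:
$A{\left(F \right)} = 4$ ($A{\left(F \right)} = 4 + \left(F - F\right) = 4 + 0 = 4$)
$h{\left(C \right)} = -1$ ($h{\left(C \right)} = 3 - 4 = -1$)
$\left(-104 + \left(\left(-5\right) \left(-1\right) + 5\right)\right) h{\left(-12 \right)} = \left(-104 + \left(\left(-5\right) \left(-1\right) + 5\right)\right) \left(-1\right) = \left(-104 + \left(5 + 5\right)\right) \left(-1\right) = \left(-104 + 10\right) \left(-1\right) = \left(-94\right) \left(-1\right) = 94$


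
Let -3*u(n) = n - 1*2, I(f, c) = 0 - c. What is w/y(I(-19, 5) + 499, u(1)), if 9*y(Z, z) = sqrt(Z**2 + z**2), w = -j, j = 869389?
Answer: -23473503*sqrt(87853)/439265 ≈ -15839.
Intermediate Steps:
I(f, c) = -c
w = -869389 (w = -1*869389 = -869389)
u(n) = 2/3 - n/3 (u(n) = -(n - 1*2)/3 = -(n - 2)/3 = -(-2 + n)/3 = 2/3 - n/3)
y(Z, z) = sqrt(Z**2 + z**2)/9
w/y(I(-19, 5) + 499, u(1)) = -869389*9/sqrt((-1*5 + 499)**2 + (2/3 - 1/3*1)**2) = -869389*9/sqrt((-5 + 499)**2 + (2/3 - 1/3)**2) = -869389*9/sqrt(494**2 + (1/3)**2) = -869389*9/sqrt(244036 + 1/9) = -869389*27*sqrt(87853)/439265 = -23473503*sqrt(87853)/439265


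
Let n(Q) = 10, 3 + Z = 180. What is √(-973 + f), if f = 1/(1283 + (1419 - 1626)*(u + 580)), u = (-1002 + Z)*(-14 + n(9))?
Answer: I*√625645542406394/801877 ≈ 31.193*I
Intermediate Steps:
Z = 177 (Z = -3 + 180 = 177)
u = 3300 (u = (-1002 + 177)*(-14 + 10) = -825*(-4) = 3300)
f = -1/801877 (f = 1/(1283 + (1419 - 1626)*(3300 + 580)) = 1/(1283 - 207*3880) = 1/(1283 - 803160) = 1/(-801877) = -1/801877 ≈ -1.2471e-6)
√(-973 + f) = √(-973 - 1/801877) = √(-780226322/801877) = I*√625645542406394/801877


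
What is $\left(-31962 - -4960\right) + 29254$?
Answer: $2252$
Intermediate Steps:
$\left(-31962 - -4960\right) + 29254 = \left(-31962 + 4960\right) + 29254 = -27002 + 29254 = 2252$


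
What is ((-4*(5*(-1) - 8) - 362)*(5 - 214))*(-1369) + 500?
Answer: -88697010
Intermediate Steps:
((-4*(5*(-1) - 8) - 362)*(5 - 214))*(-1369) + 500 = ((-4*(-5 - 8) - 362)*(-209))*(-1369) + 500 = ((-4*(-13) - 362)*(-209))*(-1369) + 500 = ((52 - 362)*(-209))*(-1369) + 500 = -310*(-209)*(-1369) + 500 = 64790*(-1369) + 500 = -88697510 + 500 = -88697010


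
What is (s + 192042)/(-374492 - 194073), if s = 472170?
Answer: -664212/568565 ≈ -1.1682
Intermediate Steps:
(s + 192042)/(-374492 - 194073) = (472170 + 192042)/(-374492 - 194073) = 664212/(-568565) = 664212*(-1/568565) = -664212/568565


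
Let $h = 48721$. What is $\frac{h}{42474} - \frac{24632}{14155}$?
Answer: $- \frac{356573813}{601219470} \approx -0.59308$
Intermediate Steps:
$\frac{h}{42474} - \frac{24632}{14155} = \frac{48721}{42474} - \frac{24632}{14155} = - \frac{356573813}{601219470}$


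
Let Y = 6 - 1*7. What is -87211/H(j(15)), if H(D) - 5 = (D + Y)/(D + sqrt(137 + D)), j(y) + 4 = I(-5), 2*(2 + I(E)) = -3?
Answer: -52762655/2243 - 1482587*sqrt(518)/4486 ≈ -31045.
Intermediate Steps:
I(E) = -7/2 (I(E) = -2 + (1/2)*(-3) = -2 - 3/2 = -7/2)
j(y) = -15/2 (j(y) = -4 - 7/2 = -15/2)
Y = -1 (Y = 6 - 7 = -1)
H(D) = 5 + (-1 + D)/(D + sqrt(137 + D)) (H(D) = 5 + (D - 1)/(D + sqrt(137 + D)) = 5 + (-1 + D)/(D + sqrt(137 + D)))
-87211/H(j(15)) = -87211*(-15/2 + sqrt(137 - 15/2))/(-1 + 5*sqrt(137 - 15/2) + 6*(-15/2)) = -87211*(-15/2 + sqrt(259/2))/(-1 + 5*sqrt(259/2) - 45) = -87211*(-15/2 + sqrt(518)/2)/(-1 + 5*(sqrt(518)/2) - 45) = -87211*(-15/2 + sqrt(518)/2)/(-1 + 5*sqrt(518)/2 - 45) = -87211*(-15/2 + sqrt(518)/2)/(-46 + 5*sqrt(518)/2)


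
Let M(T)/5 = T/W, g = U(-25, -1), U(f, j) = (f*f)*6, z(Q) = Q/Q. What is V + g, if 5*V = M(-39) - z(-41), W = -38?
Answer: 712657/190 ≈ 3750.8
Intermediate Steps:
z(Q) = 1
U(f, j) = 6*f**2 (U(f, j) = f**2*6 = 6*f**2)
g = 3750 (g = 6*(-25)**2 = 6*625 = 3750)
M(T) = -5*T/38 (M(T) = 5*(T/(-38)) = 5*(T*(-1/38)) = 5*(-T/38) = -5*T/38)
V = 157/190 (V = (-5/38*(-39) - 1*1)/5 = (195/38 - 1)/5 = (1/5)*(157/38) = 157/190 ≈ 0.82632)
V + g = 157/190 + 3750 = 712657/190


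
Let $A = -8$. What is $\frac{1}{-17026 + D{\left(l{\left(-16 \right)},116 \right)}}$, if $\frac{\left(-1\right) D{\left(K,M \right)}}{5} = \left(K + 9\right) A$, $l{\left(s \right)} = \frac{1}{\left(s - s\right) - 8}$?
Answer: $- \frac{1}{16671} \approx -5.9984 \cdot 10^{-5}$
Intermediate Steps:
$l{\left(s \right)} = - \frac{1}{8}$ ($l{\left(s \right)} = \frac{1}{0 - 8} = \frac{1}{-8} = - \frac{1}{8}$)
$D{\left(K,M \right)} = 360 + 40 K$ ($D{\left(K,M \right)} = - 5 \left(K + 9\right) \left(-8\right) = - 5 \left(9 + K\right) \left(-8\right) = - 5 \left(-72 - 8 K\right) = 360 + 40 K$)
$\frac{1}{-17026 + D{\left(l{\left(-16 \right)},116 \right)}} = \frac{1}{-17026 + \left(360 + 40 \left(- \frac{1}{8}\right)\right)} = \frac{1}{-17026 + \left(360 - 5\right)} = \frac{1}{-17026 + 355} = \frac{1}{-16671} = - \frac{1}{16671}$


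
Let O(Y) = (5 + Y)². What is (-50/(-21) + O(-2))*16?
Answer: 3824/21 ≈ 182.10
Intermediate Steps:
(-50/(-21) + O(-2))*16 = (-50/(-21) + (5 - 2)²)*16 = (-50*(-1/21) + 3²)*16 = (50/21 + 9)*16 = (239/21)*16 = 3824/21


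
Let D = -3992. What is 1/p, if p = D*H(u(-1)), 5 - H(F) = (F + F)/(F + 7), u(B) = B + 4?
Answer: -5/87824 ≈ -5.6932e-5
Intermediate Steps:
u(B) = 4 + B
H(F) = 5 - 2*F/(7 + F) (H(F) = 5 - (F + F)/(F + 7) = 5 - 2*F/(7 + F))
p = -87824/5 (p = -3992*(35 + 3*(4 - 1))/(7 + (4 - 1)) = -3992*(35 + 3*3)/(7 + 3) = -3992*(35 + 9)/10 = -1996*44/5 = -3992*22/5 = -87824/5 ≈ -17565.)
1/p = 1/(-87824/5) = -5/87824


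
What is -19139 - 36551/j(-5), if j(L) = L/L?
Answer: -55690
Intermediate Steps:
j(L) = 1
-19139 - 36551/j(-5) = -19139 - 36551/1 = -19139 - 36551*1 = -19139 - 36551 = -55690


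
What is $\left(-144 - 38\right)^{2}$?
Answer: $33124$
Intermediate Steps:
$\left(-144 - 38\right)^{2} = \left(-182\right)^{2} = 33124$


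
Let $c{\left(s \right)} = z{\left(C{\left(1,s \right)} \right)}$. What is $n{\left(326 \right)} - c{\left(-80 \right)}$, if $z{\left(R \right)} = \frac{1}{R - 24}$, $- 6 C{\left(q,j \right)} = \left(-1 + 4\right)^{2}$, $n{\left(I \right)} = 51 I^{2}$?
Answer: $\frac{276423878}{51} \approx 5.4201 \cdot 10^{6}$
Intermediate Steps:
$C{\left(q,j \right)} = - \frac{3}{2}$ ($C{\left(q,j \right)} = - \frac{\left(-1 + 4\right)^{2}}{6} = - \frac{3^{2}}{6} = \left(- \frac{1}{6}\right) 9 = - \frac{3}{2}$)
$z{\left(R \right)} = \frac{1}{-24 + R}$
$c{\left(s \right)} = - \frac{2}{51}$ ($c{\left(s \right)} = \frac{1}{-24 - \frac{3}{2}} = \frac{1}{- \frac{51}{2}} = - \frac{2}{51}$)
$n{\left(326 \right)} - c{\left(-80 \right)} = 51 \cdot 326^{2} - - \frac{2}{51} = 51 \cdot 106276 + \frac{2}{51} = 5420076 + \frac{2}{51} = \frac{276423878}{51}$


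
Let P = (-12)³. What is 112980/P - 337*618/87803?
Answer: -856655549/12643632 ≈ -67.754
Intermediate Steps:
P = -1728
112980/P - 337*618/87803 = 112980/(-1728) - 337*618/87803 = 112980*(-1/1728) - 208266*1/87803 = -9415/144 - 208266/87803 = -856655549/12643632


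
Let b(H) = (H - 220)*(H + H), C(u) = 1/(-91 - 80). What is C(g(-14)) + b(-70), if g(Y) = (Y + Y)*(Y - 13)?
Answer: 6942599/171 ≈ 40600.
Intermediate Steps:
g(Y) = 2*Y*(-13 + Y) (g(Y) = (2*Y)*(-13 + Y) = 2*Y*(-13 + Y))
C(u) = -1/171 (C(u) = 1/(-171) = -1/171)
b(H) = 2*H*(-220 + H) (b(H) = (-220 + H)*(2*H) = 2*H*(-220 + H))
C(g(-14)) + b(-70) = -1/171 + 2*(-70)*(-220 - 70) = -1/171 + 2*(-70)*(-290) = -1/171 + 40600 = 6942599/171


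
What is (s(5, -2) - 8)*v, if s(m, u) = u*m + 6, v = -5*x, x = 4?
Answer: 240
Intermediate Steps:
v = -20 (v = -5*4 = -20)
s(m, u) = 6 + m*u (s(m, u) = m*u + 6 = 6 + m*u)
(s(5, -2) - 8)*v = ((6 + 5*(-2)) - 8)*(-20) = ((6 - 10) - 8)*(-20) = (-4 - 8)*(-20) = -12*(-20) = 240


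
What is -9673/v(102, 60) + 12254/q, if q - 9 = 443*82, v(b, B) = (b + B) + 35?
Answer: -349054417/7157995 ≈ -48.764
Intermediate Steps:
v(b, B) = 35 + B + b (v(b, B) = (B + b) + 35 = 35 + B + b)
q = 36335 (q = 9 + 443*82 = 9 + 36326 = 36335)
-9673/v(102, 60) + 12254/q = -9673/(35 + 60 + 102) + 12254/36335 = -9673/197 + 12254*(1/36335) = -9673*1/197 + 12254/36335 = -9673/197 + 12254/36335 = -349054417/7157995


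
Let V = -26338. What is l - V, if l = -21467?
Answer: 4871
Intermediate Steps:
l - V = -21467 - 1*(-26338) = -21467 + 26338 = 4871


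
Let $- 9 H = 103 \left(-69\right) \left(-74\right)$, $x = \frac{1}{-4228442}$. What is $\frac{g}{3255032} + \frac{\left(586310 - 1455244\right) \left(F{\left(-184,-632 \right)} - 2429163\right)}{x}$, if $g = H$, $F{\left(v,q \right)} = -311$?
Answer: $- \frac{43583885590781553010682309}{4882548} \approx -8.9265 \cdot 10^{18}$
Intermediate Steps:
$x = - \frac{1}{4228442} \approx -2.3649 \cdot 10^{-7}$
$H = - \frac{175306}{3}$ ($H = - \frac{103 \left(-69\right) \left(-74\right)}{9} = - \frac{\left(-7107\right) \left(-74\right)}{9} = \left(- \frac{1}{9}\right) 525918 = - \frac{175306}{3} \approx -58435.0$)
$g = - \frac{175306}{3} \approx -58435.0$
$\frac{g}{3255032} + \frac{\left(586310 - 1455244\right) \left(F{\left(-184,-632 \right)} - 2429163\right)}{x} = - \frac{175306}{3 \cdot 3255032} + \frac{\left(586310 - 1455244\right) \left(-311 - 2429163\right)}{- \frac{1}{4228442}} = \left(- \frac{175306}{3}\right) \frac{1}{3255032} + \left(-868934\right) \left(-2429474\right) \left(-4228442\right) = - \frac{87653}{4882548} + 2111052560716 \left(-4228442\right) = - \frac{87653}{4882548} - 8926463311939084472 = - \frac{43583885590781553010682309}{4882548}$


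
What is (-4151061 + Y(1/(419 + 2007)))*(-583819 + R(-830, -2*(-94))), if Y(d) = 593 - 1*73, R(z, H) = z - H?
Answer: 2427389946817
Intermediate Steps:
Y(d) = 520 (Y(d) = 593 - 73 = 520)
(-4151061 + Y(1/(419 + 2007)))*(-583819 + R(-830, -2*(-94))) = (-4151061 + 520)*(-583819 + (-830 - (-2)*(-94))) = -4150541*(-583819 + (-830 - 1*188)) = -4150541*(-583819 + (-830 - 188)) = -4150541*(-583819 - 1018) = -4150541*(-584837) = 2427389946817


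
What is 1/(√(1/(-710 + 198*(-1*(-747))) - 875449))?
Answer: -14*I*√10752867315917/42954197001 ≈ -0.0010688*I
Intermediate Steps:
1/(√(1/(-710 + 198*(-1*(-747))) - 875449)) = 1/(√(1/(-710 + 198*747) - 875449)) = 1/(√(1/(-710 + 147906) - 875449)) = 1/(√(1/147196 - 875449)) = 1/(√(-128862591003/147196)) = 1/(3*I*√10752867315917/10514) = -14*I*√10752867315917/42954197001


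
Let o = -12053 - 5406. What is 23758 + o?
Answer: 6299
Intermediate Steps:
o = -17459
23758 + o = 23758 - 17459 = 6299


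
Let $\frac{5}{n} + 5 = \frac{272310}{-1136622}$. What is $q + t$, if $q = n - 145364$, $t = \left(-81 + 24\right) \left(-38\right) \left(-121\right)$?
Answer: $- \frac{80884718737}{198514} \approx -4.0745 \cdot 10^{5}$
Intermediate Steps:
$t = -262086$ ($t = \left(-57\right) \left(-38\right) \left(-121\right) = 2166 \left(-121\right) = -262086$)
$n = - \frac{189437}{198514}$ ($n = \frac{5}{-5 + \frac{272310}{-1136622}} = \frac{5}{-5 + 272310 \left(- \frac{1}{1136622}\right)} = \frac{5}{-5 - \frac{45385}{189437}} = \frac{5}{- \frac{992570}{189437}} = 5 \left(- \frac{189437}{992570}\right) = - \frac{189437}{198514} \approx -0.95428$)
$q = - \frac{28856978533}{198514}$ ($q = - \frac{189437}{198514} - 145364 = - \frac{28856978533}{198514} \approx -1.4537 \cdot 10^{5}$)
$q + t = - \frac{28856978533}{198514} - 262086 = - \frac{80884718737}{198514}$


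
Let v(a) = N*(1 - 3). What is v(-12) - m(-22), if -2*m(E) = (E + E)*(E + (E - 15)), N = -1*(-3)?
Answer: 1292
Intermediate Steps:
N = 3
m(E) = -E*(-15 + 2*E) (m(E) = -(E + E)*(E + (E - 15))/2 = -2*E*(E + (-15 + E))/2 = -2*E*(-15 + 2*E)/2 = -E*(-15 + 2*E))
v(a) = -6 (v(a) = 3*(1 - 3) = 3*(-2) = -6)
v(-12) - m(-22) = -6 - (-22)*(15 - 2*(-22)) = -6 - (-22)*(15 + 44) = -6 - (-22)*59 = -6 - 1*(-1298) = -6 + 1298 = 1292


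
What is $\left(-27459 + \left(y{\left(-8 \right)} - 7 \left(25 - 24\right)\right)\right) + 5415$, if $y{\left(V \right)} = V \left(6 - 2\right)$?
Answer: $-22083$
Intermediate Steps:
$y{\left(V \right)} = 4 V$ ($y{\left(V \right)} = V 4 = 4 V$)
$\left(-27459 + \left(y{\left(-8 \right)} - 7 \left(25 - 24\right)\right)\right) + 5415 = \left(-27459 - \left(32 + 7 \left(25 - 24\right)\right)\right) + 5415 = \left(-27459 - 39\right) + 5415 = -27498 + 5415 = -22083$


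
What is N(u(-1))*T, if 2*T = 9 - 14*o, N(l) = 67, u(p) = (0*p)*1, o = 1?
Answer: -335/2 ≈ -167.50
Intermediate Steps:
u(p) = 0 (u(p) = 0*1 = 0)
T = -5/2 (T = (9 - 14*1)/2 = (9 - 14)/2 = (½)*(-5) = -5/2 ≈ -2.5000)
N(u(-1))*T = 67*(-5/2) = -335/2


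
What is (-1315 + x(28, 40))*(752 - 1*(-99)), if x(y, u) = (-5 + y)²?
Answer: -668886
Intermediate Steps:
(-1315 + x(28, 40))*(752 - 1*(-99)) = (-1315 + (-5 + 28)²)*(752 - 1*(-99)) = (-1315 + 23²)*(752 + 99) = (-1315 + 529)*851 = -786*851 = -668886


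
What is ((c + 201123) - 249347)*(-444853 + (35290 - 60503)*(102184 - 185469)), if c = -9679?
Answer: -121562707690356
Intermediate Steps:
((c + 201123) - 249347)*(-444853 + (35290 - 60503)*(102184 - 185469)) = ((-9679 + 201123) - 249347)*(-444853 + (35290 - 60503)*(102184 - 185469)) = (191444 - 249347)*(-444853 - 25213*(-83285)) = -57903*(-444853 + 2099864705) = -57903*2099419852 = -121562707690356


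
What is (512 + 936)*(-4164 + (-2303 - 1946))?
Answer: -12182024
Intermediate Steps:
(512 + 936)*(-4164 + (-2303 - 1946)) = 1448*(-4164 - 4249) = 1448*(-8413) = -12182024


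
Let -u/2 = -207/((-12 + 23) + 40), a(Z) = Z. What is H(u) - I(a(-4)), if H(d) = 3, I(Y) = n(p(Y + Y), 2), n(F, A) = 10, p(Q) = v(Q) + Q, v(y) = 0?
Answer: -7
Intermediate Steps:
p(Q) = Q (p(Q) = 0 + Q = Q)
u = 138/17 (u = -(-414)/((-12 + 23) + 40) = -(-414)/(11 + 40) = -(-414)/51 = -2*(-69/17) = 138/17 ≈ 8.1176)
I(Y) = 10
H(u) - I(a(-4)) = 3 - 1*10 = 3 - 10 = -7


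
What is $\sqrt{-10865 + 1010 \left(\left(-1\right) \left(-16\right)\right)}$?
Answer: $\sqrt{5295} \approx 72.767$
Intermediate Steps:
$\sqrt{-10865 + 1010 \left(\left(-1\right) \left(-16\right)\right)} = \sqrt{-10865 + 1010 \cdot 16} = \sqrt{-10865 + 16160} = \sqrt{5295}$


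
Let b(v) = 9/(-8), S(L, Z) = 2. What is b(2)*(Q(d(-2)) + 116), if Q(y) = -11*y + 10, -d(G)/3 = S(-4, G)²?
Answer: -1161/4 ≈ -290.25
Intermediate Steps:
b(v) = -9/8 (b(v) = 9*(-⅛) = -9/8)
d(G) = -12 (d(G) = -3*2² = -3*4 = -12)
Q(y) = 10 - 11*y
b(2)*(Q(d(-2)) + 116) = -9*((10 - 11*(-12)) + 116)/8 = -9*((10 + 132) + 116)/8 = -9*(142 + 116)/8 = -9/8*258 = -1161/4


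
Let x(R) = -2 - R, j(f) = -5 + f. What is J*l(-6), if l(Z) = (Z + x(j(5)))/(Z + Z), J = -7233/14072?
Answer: -2411/7036 ≈ -0.34267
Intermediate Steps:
J = -7233/14072 (J = -7233*1/14072 = -7233/14072 ≈ -0.51400)
l(Z) = (-2 + Z)/(2*Z) (l(Z) = (Z + (-2 - (-5 + 5)))/(Z + Z) = (Z + (-2 - 1*0))/((2*Z)) = (Z + (-2 + 0))*(1/(2*Z)) = (Z - 2)*(1/(2*Z)) = (-2 + Z)*(1/(2*Z)) = (-2 + Z)/(2*Z))
J*l(-6) = -7233*(-2 - 6)/(28144*(-6)) = -7233*(-1)*(-8)/(28144*6) = -7233/14072*⅔ = -2411/7036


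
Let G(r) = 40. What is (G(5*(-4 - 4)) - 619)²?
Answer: 335241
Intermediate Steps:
(G(5*(-4 - 4)) - 619)² = (40 - 619)² = (-579)² = 335241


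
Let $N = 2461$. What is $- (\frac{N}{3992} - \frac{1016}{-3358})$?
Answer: $- \frac{6159955}{6702568} \approx -0.91904$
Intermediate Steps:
$- (\frac{N}{3992} - \frac{1016}{-3358}) = - (\frac{2461}{3992} - \frac{1016}{-3358}) = - (2461 \cdot \frac{1}{3992} - - \frac{508}{1679}) = - (\frac{2461}{3992} + \frac{508}{1679}) = \left(-1\right) \frac{6159955}{6702568} = - \frac{6159955}{6702568}$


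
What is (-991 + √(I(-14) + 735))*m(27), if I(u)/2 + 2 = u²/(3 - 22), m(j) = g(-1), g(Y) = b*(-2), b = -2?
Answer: -3964 + 4*√256443/19 ≈ -3857.4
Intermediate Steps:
g(Y) = 4 (g(Y) = -2*(-2) = 4)
m(j) = 4
I(u) = -4 - 2*u²/19 (I(u) = -4 + 2*(u²/(3 - 22)) = -4 + 2*(u²/(-19)) = -4 + 2*(-u²/19) = -4 - 2*u²/19)
(-991 + √(I(-14) + 735))*m(27) = (-991 + √((-4 - 2/19*(-14)²) + 735))*4 = (-991 + √((-4 - 2/19*196) + 735))*4 = (-991 + √((-4 - 392/19) + 735))*4 = (-991 + √(-468/19 + 735))*4 = (-991 + √(13497/19))*4 = (-991 + √256443/19)*4 = -3964 + 4*√256443/19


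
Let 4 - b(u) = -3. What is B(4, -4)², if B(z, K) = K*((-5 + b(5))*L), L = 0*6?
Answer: 0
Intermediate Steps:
b(u) = 7 (b(u) = 4 - 1*(-3) = 4 + 3 = 7)
L = 0
B(z, K) = 0 (B(z, K) = K*((-5 + 7)*0) = K*(2*0) = K*0 = 0)
B(4, -4)² = 0² = 0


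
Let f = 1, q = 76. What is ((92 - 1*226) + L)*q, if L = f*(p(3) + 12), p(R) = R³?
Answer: -7220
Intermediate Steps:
L = 39 (L = 1*(3³ + 12) = 1*(27 + 12) = 1*39 = 39)
((92 - 1*226) + L)*q = ((92 - 1*226) + 39)*76 = ((92 - 226) + 39)*76 = (-134 + 39)*76 = -95*76 = -7220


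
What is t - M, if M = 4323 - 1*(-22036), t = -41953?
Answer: -68312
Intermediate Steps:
M = 26359 (M = 4323 + 22036 = 26359)
t - M = -41953 - 1*26359 = -41953 - 26359 = -68312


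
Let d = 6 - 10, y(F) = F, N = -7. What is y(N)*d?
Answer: 28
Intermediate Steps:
d = -4
y(N)*d = -7*(-4) = 28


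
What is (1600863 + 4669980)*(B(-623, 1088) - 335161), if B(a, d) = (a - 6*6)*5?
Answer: -2122404438408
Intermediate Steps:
B(a, d) = -180 + 5*a (B(a, d) = (a - 36)*5 = (-36 + a)*5 = -180 + 5*a)
(1600863 + 4669980)*(B(-623, 1088) - 335161) = (1600863 + 4669980)*((-180 + 5*(-623)) - 335161) = 6270843*((-180 - 3115) - 335161) = 6270843*(-3295 - 335161) = 6270843*(-338456) = -2122404438408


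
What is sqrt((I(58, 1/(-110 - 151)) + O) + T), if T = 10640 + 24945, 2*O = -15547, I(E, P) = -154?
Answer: sqrt(110630)/2 ≈ 166.31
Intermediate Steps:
O = -15547/2 (O = (1/2)*(-15547) = -15547/2 ≈ -7773.5)
T = 35585
sqrt((I(58, 1/(-110 - 151)) + O) + T) = sqrt((-154 - 15547/2) + 35585) = sqrt(-15855/2 + 35585) = sqrt(55315/2) = sqrt(110630)/2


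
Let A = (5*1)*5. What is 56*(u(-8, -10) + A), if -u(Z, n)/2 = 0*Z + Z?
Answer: 2296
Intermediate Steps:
u(Z, n) = -2*Z (u(Z, n) = -2*(0*Z + Z) = -2*(0 + Z) = -2*Z)
A = 25 (A = 5*5 = 25)
56*(u(-8, -10) + A) = 56*(-2*(-8) + 25) = 56*(16 + 25) = 56*41 = 2296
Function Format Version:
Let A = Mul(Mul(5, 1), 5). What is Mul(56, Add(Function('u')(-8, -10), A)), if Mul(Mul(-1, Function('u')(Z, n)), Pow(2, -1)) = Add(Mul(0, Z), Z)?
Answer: 2296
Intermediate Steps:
Function('u')(Z, n) = Mul(-2, Z) (Function('u')(Z, n) = Mul(-2, Add(Mul(0, Z), Z)) = Mul(-2, Add(0, Z)) = Mul(-2, Z))
A = 25 (A = Mul(5, 5) = 25)
Mul(56, Add(Function('u')(-8, -10), A)) = Mul(56, Add(Mul(-2, -8), 25)) = Mul(56, Add(16, 25)) = Mul(56, 41) = 2296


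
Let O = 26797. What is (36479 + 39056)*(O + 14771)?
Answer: 3139838880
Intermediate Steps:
(36479 + 39056)*(O + 14771) = (36479 + 39056)*(26797 + 14771) = 75535*41568 = 3139838880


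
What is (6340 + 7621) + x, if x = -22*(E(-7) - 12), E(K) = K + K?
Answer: 14533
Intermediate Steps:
E(K) = 2*K
x = 572 (x = -22*(2*(-7) - 12) = -22*(-14 - 12) = -22*(-26) = 572)
(6340 + 7621) + x = (6340 + 7621) + 572 = 13961 + 572 = 14533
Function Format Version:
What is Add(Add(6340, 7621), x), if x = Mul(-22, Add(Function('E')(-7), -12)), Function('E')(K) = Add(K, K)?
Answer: 14533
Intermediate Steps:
Function('E')(K) = Mul(2, K)
x = 572 (x = Mul(-22, Add(Mul(2, -7), -12)) = Mul(-22, Add(-14, -12)) = Mul(-22, -26) = 572)
Add(Add(6340, 7621), x) = Add(Add(6340, 7621), 572) = Add(13961, 572) = 14533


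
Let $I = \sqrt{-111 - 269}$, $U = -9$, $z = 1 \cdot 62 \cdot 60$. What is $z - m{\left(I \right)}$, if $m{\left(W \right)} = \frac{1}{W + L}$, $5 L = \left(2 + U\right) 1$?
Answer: $\frac{35522315}{9549} + \frac{50 i \sqrt{95}}{9549} \approx 3720.0 + 0.051036 i$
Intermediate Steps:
$z = 3720$ ($z = 62 \cdot 60 = 3720$)
$I = 2 i \sqrt{95}$ ($I = \sqrt{-380} = 2 i \sqrt{95} \approx 19.494 i$)
$L = - \frac{7}{5}$ ($L = \frac{\left(2 - 9\right) 1}{5} = \frac{\left(-7\right) 1}{5} = \frac{1}{5} \left(-7\right) = - \frac{7}{5} \approx -1.4$)
$m{\left(W \right)} = \frac{1}{- \frac{7}{5} + W}$ ($m{\left(W \right)} = \frac{1}{W - \frac{7}{5}} = \frac{1}{- \frac{7}{5} + W}$)
$z - m{\left(I \right)} = 3720 - \frac{5}{-7 + 5 \cdot 2 i \sqrt{95}} = 3720 - \frac{5}{-7 + 10 i \sqrt{95}}$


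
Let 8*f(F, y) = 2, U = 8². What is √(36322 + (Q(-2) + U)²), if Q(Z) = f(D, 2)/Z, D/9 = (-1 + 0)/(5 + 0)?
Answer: √2585729/8 ≈ 201.00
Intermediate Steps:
D = -9/5 (D = 9*((-1 + 0)/(5 + 0)) = 9*(-1/5) = 9*(-1*⅕) = 9*(-⅕) = -9/5 ≈ -1.8000)
U = 64
f(F, y) = ¼ (f(F, y) = (⅛)*2 = ¼)
Q(Z) = 1/(4*Z)
√(36322 + (Q(-2) + U)²) = √(36322 + ((¼)/(-2) + 64)²) = √(36322 + ((¼)*(-½) + 64)²) = √(36322 + (-⅛ + 64)²) = √(36322 + (511/8)²) = √(36322 + 261121/64) = √(2585729/64) = √2585729/8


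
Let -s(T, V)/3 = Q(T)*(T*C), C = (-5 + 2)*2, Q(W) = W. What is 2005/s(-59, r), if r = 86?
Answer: 2005/62658 ≈ 0.031999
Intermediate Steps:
C = -6 (C = -3*2 = -6)
s(T, V) = 18*T² (s(T, V) = -3*T*T*(-6) = -3*T*(-6*T) = -(-18)*T² = 18*T²)
2005/s(-59, r) = 2005/((18*(-59)²)) = 2005/((18*3481)) = 2005/62658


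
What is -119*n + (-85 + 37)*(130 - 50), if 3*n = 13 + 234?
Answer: -40913/3 ≈ -13638.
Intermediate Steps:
n = 247/3 (n = (13 + 234)/3 = (⅓)*247 = 247/3 ≈ 82.333)
-119*n + (-85 + 37)*(130 - 50) = -119*247/3 + (-85 + 37)*(130 - 50) = -29393/3 - 48*80 = -29393/3 - 3840 = -40913/3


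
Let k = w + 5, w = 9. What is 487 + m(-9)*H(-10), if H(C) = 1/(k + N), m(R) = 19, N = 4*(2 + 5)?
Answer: 20473/42 ≈ 487.45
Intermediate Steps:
N = 28 (N = 4*7 = 28)
k = 14 (k = 9 + 5 = 14)
H(C) = 1/42 (H(C) = 1/(14 + 28) = 1/42)
487 + m(-9)*H(-10) = 487 + 19*(1/42) = 487 + 19/42 = 20473/42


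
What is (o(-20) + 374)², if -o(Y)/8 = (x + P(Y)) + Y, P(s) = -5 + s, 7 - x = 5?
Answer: 515524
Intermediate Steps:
x = 2 (x = 7 - 1*5 = 7 - 5 = 2)
o(Y) = 24 - 16*Y (o(Y) = -8*((2 + (-5 + Y)) + Y) = -8*((-3 + Y) + Y) = -8*(-3 + 2*Y) = 24 - 16*Y)
(o(-20) + 374)² = ((24 - 16*(-20)) + 374)² = ((24 + 320) + 374)² = (344 + 374)² = 718² = 515524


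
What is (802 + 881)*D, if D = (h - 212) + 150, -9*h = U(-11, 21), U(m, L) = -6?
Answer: -103224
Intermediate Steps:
h = ⅔ (h = -⅑*(-6) = ⅔ ≈ 0.66667)
D = -184/3 (D = (⅔ - 212) + 150 = -634/3 + 150 = -184/3 ≈ -61.333)
(802 + 881)*D = (802 + 881)*(-184/3) = 1683*(-184/3) = -103224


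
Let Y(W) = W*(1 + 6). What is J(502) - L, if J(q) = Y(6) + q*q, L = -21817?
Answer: 273863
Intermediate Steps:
Y(W) = 7*W (Y(W) = W*7 = 7*W)
J(q) = 42 + q² (J(q) = 7*6 + q*q = 42 + q²)
J(502) - L = (42 + 502²) - 1*(-21817) = (42 + 252004) + 21817 = 252046 + 21817 = 273863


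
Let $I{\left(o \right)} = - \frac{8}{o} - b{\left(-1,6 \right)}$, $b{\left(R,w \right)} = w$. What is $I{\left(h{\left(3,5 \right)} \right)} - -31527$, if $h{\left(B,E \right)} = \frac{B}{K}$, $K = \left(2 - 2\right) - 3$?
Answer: $31529$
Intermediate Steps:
$K = -3$ ($K = 0 - 3 = -3$)
$h{\left(B,E \right)} = - \frac{B}{3}$ ($h{\left(B,E \right)} = \frac{B}{-3} = B \left(- \frac{1}{3}\right) = - \frac{B}{3}$)
$I{\left(o \right)} = -6 - \frac{8}{o}$ ($I{\left(o \right)} = - \frac{8}{o} - 6 = -6 - \frac{8}{o}$)
$I{\left(h{\left(3,5 \right)} \right)} - -31527 = \left(-6 - \frac{8}{\left(- \frac{1}{3}\right) 3}\right) - -31527 = \left(-6 - \frac{8}{-1}\right) + 31527 = \left(-6 - -8\right) + 31527 = \left(-6 + 8\right) + 31527 = 2 + 31527 = 31529$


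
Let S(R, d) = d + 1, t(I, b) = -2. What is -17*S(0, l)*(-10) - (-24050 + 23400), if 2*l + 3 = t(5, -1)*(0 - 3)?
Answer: 1075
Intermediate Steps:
l = 3/2 (l = -3/2 + (-2*(0 - 3))/2 = -3/2 + (-2*(-3))/2 = -3/2 + (½)*6 = -3/2 + 3 = 3/2 ≈ 1.5000)
S(R, d) = 1 + d
-17*S(0, l)*(-10) - (-24050 + 23400) = -17*(1 + 3/2)*(-10) - (-24050 + 23400) = -17*5/2*(-10) - 1*(-650) = -85/2*(-10) + 650 = 425 + 650 = 1075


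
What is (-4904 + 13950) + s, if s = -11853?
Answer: -2807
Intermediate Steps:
(-4904 + 13950) + s = (-4904 + 13950) - 11853 = 9046 - 11853 = -2807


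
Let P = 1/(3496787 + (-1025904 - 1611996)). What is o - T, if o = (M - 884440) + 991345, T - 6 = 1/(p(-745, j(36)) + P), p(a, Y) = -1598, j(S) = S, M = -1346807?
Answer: -1701775496010013/1372501425 ≈ -1.2399e+6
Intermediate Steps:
P = 1/858887 (P = 1/(3496787 - 2637900) = 1/858887 ≈ 1.1643e-6)
T = 8234149663/1372501425 (T = 6 + 1/(-1598 + 1/858887) = 6 + 1/(-1372501425/858887) = 6 - 858887/1372501425 = 8234149663/1372501425 ≈ 5.9994)
o = -1239902 (o = (-1346807 - 884440) + 991345 = -2231247 + 991345 = -1239902)
o - T = -1239902 - 1*8234149663/1372501425 = -1239902 - 8234149663/1372501425 = -1701775496010013/1372501425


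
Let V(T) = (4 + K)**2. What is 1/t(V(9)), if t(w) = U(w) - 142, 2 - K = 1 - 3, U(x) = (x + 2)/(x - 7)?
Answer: -19/2676 ≈ -0.0071001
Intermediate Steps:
U(x) = (2 + x)/(-7 + x)
K = 4 (K = 2 - (1 - 3) = 2 - 1*(-2) = 2 + 2 = 4)
V(T) = 64 (V(T) = (4 + 4)**2 = 8**2 = 64)
t(w) = -142 + (2 + w)/(-7 + w) (t(w) = (2 + w)/(-7 + w) - 142 = -142 + (2 + w)/(-7 + w))
1/t(V(9)) = 1/(3*(332 - 47*64)/(-7 + 64)) = 1/(3*(332 - 3008)/57) = 1/(3*(1/57)*(-2676)) = 1/(-2676/19) = -19/2676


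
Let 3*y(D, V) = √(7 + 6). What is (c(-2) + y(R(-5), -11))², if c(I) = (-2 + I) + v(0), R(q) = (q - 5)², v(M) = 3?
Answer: (3 - √13)²/9 ≈ 0.040744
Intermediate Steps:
R(q) = (-5 + q)²
y(D, V) = √13/3 (y(D, V) = √(7 + 6)/3 = √13/3)
c(I) = 1 + I (c(I) = (-2 + I) + 3 = 1 + I)
(c(-2) + y(R(-5), -11))² = ((1 - 2) + √13/3)² = (-1 + √13/3)²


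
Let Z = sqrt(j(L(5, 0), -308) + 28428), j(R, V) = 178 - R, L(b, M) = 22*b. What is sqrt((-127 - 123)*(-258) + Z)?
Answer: 2*sqrt(16125 + sqrt(1781)) ≈ 254.30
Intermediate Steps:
Z = 4*sqrt(1781) (Z = sqrt((178 - 22*5) + 28428) = sqrt((178 - 1*110) + 28428) = sqrt((178 - 110) + 28428) = sqrt(68 + 28428) = sqrt(28496) = 4*sqrt(1781) ≈ 168.81)
sqrt((-127 - 123)*(-258) + Z) = sqrt((-127 - 123)*(-258) + 4*sqrt(1781)) = sqrt(-250*(-258) + 4*sqrt(1781)) = sqrt(64500 + 4*sqrt(1781))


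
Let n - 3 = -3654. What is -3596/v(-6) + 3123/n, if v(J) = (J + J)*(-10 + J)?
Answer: -1144051/58416 ≈ -19.585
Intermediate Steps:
n = -3651 (n = 3 - 3654 = -3651)
v(J) = 2*J*(-10 + J) (v(J) = (2*J)*(-10 + J) = 2*J*(-10 + J))
-3596/v(-6) + 3123/n = -3596*(-1/(12*(-10 - 6))) + 3123/(-3651) = -3596/(2*(-6)*(-16)) + 3123*(-1/3651) = -3596/192 - 1041/1217 = -3596*1/192 - 1041/1217 = -899/48 - 1041/1217 = -1144051/58416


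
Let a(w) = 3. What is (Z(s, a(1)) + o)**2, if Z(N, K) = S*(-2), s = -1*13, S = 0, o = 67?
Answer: 4489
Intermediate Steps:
s = -13
Z(N, K) = 0 (Z(N, K) = 0*(-2) = 0)
(Z(s, a(1)) + o)**2 = (0 + 67)**2 = 67**2 = 4489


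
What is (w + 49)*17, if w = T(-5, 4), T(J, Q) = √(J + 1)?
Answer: 833 + 34*I ≈ 833.0 + 34.0*I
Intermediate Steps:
T(J, Q) = √(1 + J)
w = 2*I (w = √(1 - 5) = √(-4) = 2*I ≈ 2.0*I)
(w + 49)*17 = (2*I + 49)*17 = (49 + 2*I)*17 = 833 + 34*I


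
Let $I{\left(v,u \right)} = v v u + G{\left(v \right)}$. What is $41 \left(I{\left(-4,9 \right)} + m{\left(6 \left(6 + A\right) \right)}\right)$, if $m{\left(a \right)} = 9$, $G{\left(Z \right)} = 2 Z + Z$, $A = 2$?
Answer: $5781$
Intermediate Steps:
$G{\left(Z \right)} = 3 Z$
$I{\left(v,u \right)} = 3 v + u v^{2}$ ($I{\left(v,u \right)} = v v u + 3 v = v^{2} u + 3 v = u v^{2} + 3 v = 3 v + u v^{2}$)
$41 \left(I{\left(-4,9 \right)} + m{\left(6 \left(6 + A\right) \right)}\right) = 41 \left(- 4 \left(3 + 9 \left(-4\right)\right) + 9\right) = 41 \left(- 4 \left(3 - 36\right) + 9\right) = 41 \left(\left(-4\right) \left(-33\right) + 9\right) = 41 \left(132 + 9\right) = 41 \cdot 141 = 5781$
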